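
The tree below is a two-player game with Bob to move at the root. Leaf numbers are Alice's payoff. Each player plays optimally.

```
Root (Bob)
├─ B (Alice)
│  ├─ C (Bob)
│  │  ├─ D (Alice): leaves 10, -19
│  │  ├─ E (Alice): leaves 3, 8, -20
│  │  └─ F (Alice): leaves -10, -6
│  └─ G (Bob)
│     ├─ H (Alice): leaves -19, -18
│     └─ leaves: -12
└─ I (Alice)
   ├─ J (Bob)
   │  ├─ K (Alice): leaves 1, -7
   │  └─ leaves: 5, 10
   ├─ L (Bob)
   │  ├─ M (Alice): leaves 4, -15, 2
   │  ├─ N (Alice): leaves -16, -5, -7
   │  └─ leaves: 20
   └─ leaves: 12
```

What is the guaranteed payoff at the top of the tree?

D (Alice): max(10, -19) = 10
E (Alice): max(3, 8, -20) = 8
F (Alice): max(-10, -6) = -6
C (Bob): min(10, 8, -6) = -6
H (Alice): max(-19, -18) = -18
G (Bob): min(-18, -12) = -18
B (Alice): max(-6, -18) = -6
K (Alice): max(1, -7) = 1
J (Bob): min(1, 5, 10) = 1
M (Alice): max(4, -15, 2) = 4
N (Alice): max(-16, -5, -7) = -5
L (Bob): min(4, -5, 20) = -5
I (Alice): max(1, -5, 12) = 12
Root (Bob): min(-6, 12) = -6

-6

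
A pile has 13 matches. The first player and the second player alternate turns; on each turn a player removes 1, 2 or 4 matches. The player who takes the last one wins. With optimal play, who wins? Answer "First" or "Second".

Mark each pile size as W (mover wins) or L (mover loses):
i:   0  1  2  3  4  5  6  7  8  9 10 11 12 13
     L  W  W  L  W  W  L  W  W  L  W  W  L  W
Position 13 is W, so the first player wins.

First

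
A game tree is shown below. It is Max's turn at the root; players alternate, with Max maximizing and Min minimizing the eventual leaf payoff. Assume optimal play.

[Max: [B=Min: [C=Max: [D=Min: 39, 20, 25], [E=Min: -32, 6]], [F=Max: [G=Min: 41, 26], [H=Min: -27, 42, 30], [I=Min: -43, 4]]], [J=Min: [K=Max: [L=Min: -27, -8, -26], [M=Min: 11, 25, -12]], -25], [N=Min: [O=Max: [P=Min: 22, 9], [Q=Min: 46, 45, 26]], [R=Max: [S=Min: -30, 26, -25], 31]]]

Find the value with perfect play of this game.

26

D (Min): min(39, 20, 25) = 20
E (Min): min(-32, 6) = -32
C (Max): max(20, -32) = 20
G (Min): min(41, 26) = 26
H (Min): min(-27, 42, 30) = -27
I (Min): min(-43, 4) = -43
F (Max): max(26, -27, -43) = 26
B (Min): min(20, 26) = 20
L (Min): min(-27, -8, -26) = -27
M (Min): min(11, 25, -12) = -12
K (Max): max(-27, -12) = -12
J (Min): min(-12, -25) = -25
P (Min): min(22, 9) = 9
Q (Min): min(46, 45, 26) = 26
O (Max): max(9, 26) = 26
S (Min): min(-30, 26, -25) = -30
R (Max): max(-30, 31) = 31
N (Min): min(26, 31) = 26
Root (Max): max(20, -25, 26) = 26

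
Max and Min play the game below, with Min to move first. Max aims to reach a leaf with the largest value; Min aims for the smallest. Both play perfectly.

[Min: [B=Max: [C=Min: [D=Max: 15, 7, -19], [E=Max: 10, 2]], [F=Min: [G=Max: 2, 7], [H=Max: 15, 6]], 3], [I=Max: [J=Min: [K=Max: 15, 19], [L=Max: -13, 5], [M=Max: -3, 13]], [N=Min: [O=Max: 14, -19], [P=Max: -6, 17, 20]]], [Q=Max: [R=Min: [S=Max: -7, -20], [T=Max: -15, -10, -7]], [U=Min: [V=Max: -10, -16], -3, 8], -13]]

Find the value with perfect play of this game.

-7

D (Max): max(15, 7, -19) = 15
E (Max): max(10, 2) = 10
C (Min): min(15, 10) = 10
G (Max): max(2, 7) = 7
H (Max): max(15, 6) = 15
F (Min): min(7, 15) = 7
B (Max): max(10, 7, 3) = 10
K (Max): max(15, 19) = 19
L (Max): max(-13, 5) = 5
M (Max): max(-3, 13) = 13
J (Min): min(19, 5, 13) = 5
O (Max): max(14, -19) = 14
P (Max): max(-6, 17, 20) = 20
N (Min): min(14, 20) = 14
I (Max): max(5, 14) = 14
S (Max): max(-7, -20) = -7
T (Max): max(-15, -10, -7) = -7
R (Min): min(-7, -7) = -7
V (Max): max(-10, -16) = -10
U (Min): min(-10, -3, 8) = -10
Q (Max): max(-7, -10, -13) = -7
Root (Min): min(10, 14, -7) = -7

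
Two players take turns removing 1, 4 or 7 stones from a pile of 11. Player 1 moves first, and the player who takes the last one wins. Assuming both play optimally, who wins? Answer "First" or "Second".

i:   0  1  2  3  4  5  6  7  8  9 10 11
     L  W  L  W  W  L  W  W  L  W  L  W
Position 11 is W, so the first player wins.

First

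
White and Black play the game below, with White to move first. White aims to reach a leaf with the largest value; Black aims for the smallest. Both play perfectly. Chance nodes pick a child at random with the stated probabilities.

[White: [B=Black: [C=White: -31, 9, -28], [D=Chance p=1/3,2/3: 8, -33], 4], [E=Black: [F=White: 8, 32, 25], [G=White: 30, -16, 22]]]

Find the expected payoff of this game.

C (White): max(-31, 9, -28) = 9
D (Chance): 1/3·8 + 2/3·-33 = -19.33
B (Black): min(9, -19.33, 4) = -19.33
F (White): max(8, 32, 25) = 32
G (White): max(30, -16, 22) = 30
E (Black): min(32, 30) = 30
Root (White): max(-19.33, 30) = 30

30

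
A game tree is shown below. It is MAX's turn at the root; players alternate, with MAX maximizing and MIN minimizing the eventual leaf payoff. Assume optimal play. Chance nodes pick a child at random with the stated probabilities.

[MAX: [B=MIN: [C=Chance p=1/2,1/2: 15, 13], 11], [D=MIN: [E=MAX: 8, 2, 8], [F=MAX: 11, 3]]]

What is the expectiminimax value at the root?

11

C (Chance): 1/2·15 + 1/2·13 = 14
B (MIN): min(14, 11) = 11
E (MAX): max(8, 2, 8) = 8
F (MAX): max(11, 3) = 11
D (MIN): min(8, 11) = 8
Root (MAX): max(11, 8) = 11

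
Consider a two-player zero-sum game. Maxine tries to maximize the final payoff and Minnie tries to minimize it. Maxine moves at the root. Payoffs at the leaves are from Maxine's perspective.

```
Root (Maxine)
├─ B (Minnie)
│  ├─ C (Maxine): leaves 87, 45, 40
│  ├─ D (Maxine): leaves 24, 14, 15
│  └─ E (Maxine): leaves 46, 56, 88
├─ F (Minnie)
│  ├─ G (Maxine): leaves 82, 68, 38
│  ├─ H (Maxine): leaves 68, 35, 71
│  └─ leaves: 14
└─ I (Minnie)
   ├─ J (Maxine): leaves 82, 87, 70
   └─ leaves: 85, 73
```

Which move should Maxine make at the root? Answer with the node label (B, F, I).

I

C (Maxine): max(87, 45, 40) = 87
D (Maxine): max(24, 14, 15) = 24
E (Maxine): max(46, 56, 88) = 88
B (Minnie): min(87, 24, 88) = 24
G (Maxine): max(82, 68, 38) = 82
H (Maxine): max(68, 35, 71) = 71
F (Minnie): min(82, 71, 14) = 14
J (Maxine): max(82, 87, 70) = 87
I (Minnie): min(87, 85, 73) = 73
Root (Maxine): max(24, 14, 73) = 73
Maxine picks the child with the highest value: I (value 73).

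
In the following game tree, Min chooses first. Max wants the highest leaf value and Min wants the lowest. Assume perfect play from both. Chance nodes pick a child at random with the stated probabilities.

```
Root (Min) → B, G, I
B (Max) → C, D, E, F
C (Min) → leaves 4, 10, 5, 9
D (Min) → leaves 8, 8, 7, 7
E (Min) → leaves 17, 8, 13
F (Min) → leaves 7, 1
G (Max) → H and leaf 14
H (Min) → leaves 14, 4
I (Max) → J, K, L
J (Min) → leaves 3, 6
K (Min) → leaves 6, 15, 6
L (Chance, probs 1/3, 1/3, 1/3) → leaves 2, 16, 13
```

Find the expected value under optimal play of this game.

8

C (Min): min(4, 10, 5, 9) = 4
D (Min): min(8, 8, 7, 7) = 7
E (Min): min(17, 8, 13) = 8
F (Min): min(7, 1) = 1
B (Max): max(4, 7, 8, 1) = 8
H (Min): min(14, 4) = 4
G (Max): max(4, 14) = 14
J (Min): min(3, 6) = 3
K (Min): min(6, 15, 6) = 6
L (Chance): 1/3·2 + 1/3·16 + 1/3·13 = 10.33
I (Max): max(3, 6, 10.33) = 10.33
Root (Min): min(8, 14, 10.33) = 8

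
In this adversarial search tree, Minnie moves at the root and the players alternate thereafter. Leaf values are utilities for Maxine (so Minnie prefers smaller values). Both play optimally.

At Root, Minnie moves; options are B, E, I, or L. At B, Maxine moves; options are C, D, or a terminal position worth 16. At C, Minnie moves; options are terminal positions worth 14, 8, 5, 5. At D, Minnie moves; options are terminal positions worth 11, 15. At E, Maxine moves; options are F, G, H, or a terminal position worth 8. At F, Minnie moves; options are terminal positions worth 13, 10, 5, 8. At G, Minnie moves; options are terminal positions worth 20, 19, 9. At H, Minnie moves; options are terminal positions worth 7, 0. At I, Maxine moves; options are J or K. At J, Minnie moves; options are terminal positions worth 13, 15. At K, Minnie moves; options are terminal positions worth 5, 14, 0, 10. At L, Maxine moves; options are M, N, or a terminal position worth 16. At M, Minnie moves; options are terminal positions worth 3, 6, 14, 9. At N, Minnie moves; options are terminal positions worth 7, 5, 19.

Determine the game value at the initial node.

9

C (Minnie): min(14, 8, 5, 5) = 5
D (Minnie): min(11, 15) = 11
B (Maxine): max(5, 11, 16) = 16
F (Minnie): min(13, 10, 5, 8) = 5
G (Minnie): min(20, 19, 9) = 9
H (Minnie): min(7, 0) = 0
E (Maxine): max(5, 9, 0, 8) = 9
J (Minnie): min(13, 15) = 13
K (Minnie): min(5, 14, 0, 10) = 0
I (Maxine): max(13, 0) = 13
M (Minnie): min(3, 6, 14, 9) = 3
N (Minnie): min(7, 5, 19) = 5
L (Maxine): max(3, 5, 16) = 16
Root (Minnie): min(16, 9, 13, 16) = 9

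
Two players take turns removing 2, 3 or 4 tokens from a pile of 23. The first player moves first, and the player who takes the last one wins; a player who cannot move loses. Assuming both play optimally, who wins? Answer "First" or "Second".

W/L table (W = player to move can force a win):
i:   0  1  2  3  4  5  6  7  8  9 10 11 12 13 14 15 16 17 18 19 20 21 22 23
     L  L  W  W  W  W  L  L  W  W  W  W  L  L  W  W  W  W  L  L  W  W  W  W
Position 23 is W, so the first player wins.

First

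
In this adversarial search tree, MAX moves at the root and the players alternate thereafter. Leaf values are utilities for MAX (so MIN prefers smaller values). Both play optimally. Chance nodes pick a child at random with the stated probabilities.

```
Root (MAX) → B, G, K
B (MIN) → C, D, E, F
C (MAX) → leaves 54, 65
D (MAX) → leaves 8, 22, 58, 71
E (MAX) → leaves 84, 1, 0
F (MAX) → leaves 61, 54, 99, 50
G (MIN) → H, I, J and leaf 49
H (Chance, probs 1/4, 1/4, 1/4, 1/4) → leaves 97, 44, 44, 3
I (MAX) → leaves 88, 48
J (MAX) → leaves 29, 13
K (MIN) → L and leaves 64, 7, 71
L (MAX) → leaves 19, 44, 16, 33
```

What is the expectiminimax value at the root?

65

C (MAX): max(54, 65) = 65
D (MAX): max(8, 22, 58, 71) = 71
E (MAX): max(84, 1, 0) = 84
F (MAX): max(61, 54, 99, 50) = 99
B (MIN): min(65, 71, 84, 99) = 65
H (Chance): 1/4·97 + 1/4·44 + 1/4·44 + 1/4·3 = 47
I (MAX): max(88, 48) = 88
J (MAX): max(29, 13) = 29
G (MIN): min(47, 88, 29, 49) = 29
L (MAX): max(19, 44, 16, 33) = 44
K (MIN): min(44, 64, 7, 71) = 7
Root (MAX): max(65, 29, 7) = 65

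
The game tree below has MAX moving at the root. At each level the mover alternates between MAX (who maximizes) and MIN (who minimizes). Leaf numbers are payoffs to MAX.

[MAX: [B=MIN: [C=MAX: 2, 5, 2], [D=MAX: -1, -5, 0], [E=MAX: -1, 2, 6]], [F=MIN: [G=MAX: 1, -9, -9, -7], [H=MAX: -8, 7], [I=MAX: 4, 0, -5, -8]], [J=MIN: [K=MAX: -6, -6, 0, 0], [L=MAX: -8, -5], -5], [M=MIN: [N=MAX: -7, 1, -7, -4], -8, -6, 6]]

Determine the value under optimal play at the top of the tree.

C (MAX): max(2, 5, 2) = 5
D (MAX): max(-1, -5, 0) = 0
E (MAX): max(-1, 2, 6) = 6
B (MIN): min(5, 0, 6) = 0
G (MAX): max(1, -9, -9, -7) = 1
H (MAX): max(-8, 7) = 7
I (MAX): max(4, 0, -5, -8) = 4
F (MIN): min(1, 7, 4) = 1
K (MAX): max(-6, -6, 0, 0) = 0
L (MAX): max(-8, -5) = -5
J (MIN): min(0, -5, -5) = -5
N (MAX): max(-7, 1, -7, -4) = 1
M (MIN): min(1, -8, -6, 6) = -8
Root (MAX): max(0, 1, -5, -8) = 1

1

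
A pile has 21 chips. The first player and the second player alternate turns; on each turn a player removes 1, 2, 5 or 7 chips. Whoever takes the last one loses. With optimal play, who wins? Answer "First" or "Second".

First

W/L table (W = player to move can force a win):
i:   0  1  2  3  4  5  6  7  8  9 10 11 12 13 14 15 16 17 18 19 20 21
     W  L  W  W  L  W  W  L  W  W  L  W  W  L  W  W  L  W  W  L  W  W
Position 21 is W, so the first player wins.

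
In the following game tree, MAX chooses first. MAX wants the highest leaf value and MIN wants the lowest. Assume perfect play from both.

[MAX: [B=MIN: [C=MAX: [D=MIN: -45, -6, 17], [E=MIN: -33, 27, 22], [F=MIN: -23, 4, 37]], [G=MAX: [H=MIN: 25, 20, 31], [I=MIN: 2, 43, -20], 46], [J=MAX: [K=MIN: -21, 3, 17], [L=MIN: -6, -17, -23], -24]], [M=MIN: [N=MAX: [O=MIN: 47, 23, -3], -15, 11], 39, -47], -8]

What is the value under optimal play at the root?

-8

D (MIN): min(-45, -6, 17) = -45
E (MIN): min(-33, 27, 22) = -33
F (MIN): min(-23, 4, 37) = -23
C (MAX): max(-45, -33, -23) = -23
H (MIN): min(25, 20, 31) = 20
I (MIN): min(2, 43, -20) = -20
G (MAX): max(20, -20, 46) = 46
K (MIN): min(-21, 3, 17) = -21
L (MIN): min(-6, -17, -23) = -23
J (MAX): max(-21, -23, -24) = -21
B (MIN): min(-23, 46, -21) = -23
O (MIN): min(47, 23, -3) = -3
N (MAX): max(-3, -15, 11) = 11
M (MIN): min(11, 39, -47) = -47
Root (MAX): max(-23, -47, -8) = -8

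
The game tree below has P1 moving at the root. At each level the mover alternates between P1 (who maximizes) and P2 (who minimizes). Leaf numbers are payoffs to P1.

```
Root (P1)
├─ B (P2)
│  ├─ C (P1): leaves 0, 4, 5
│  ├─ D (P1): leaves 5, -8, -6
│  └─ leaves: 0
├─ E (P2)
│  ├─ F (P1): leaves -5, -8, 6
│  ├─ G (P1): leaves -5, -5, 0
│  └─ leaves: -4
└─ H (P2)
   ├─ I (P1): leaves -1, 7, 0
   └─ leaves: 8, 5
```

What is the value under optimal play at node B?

C: max(0, 4, 5) = 5
D: max(5, -8, -6) = 5
B: min(5, 5, 0) = 0

0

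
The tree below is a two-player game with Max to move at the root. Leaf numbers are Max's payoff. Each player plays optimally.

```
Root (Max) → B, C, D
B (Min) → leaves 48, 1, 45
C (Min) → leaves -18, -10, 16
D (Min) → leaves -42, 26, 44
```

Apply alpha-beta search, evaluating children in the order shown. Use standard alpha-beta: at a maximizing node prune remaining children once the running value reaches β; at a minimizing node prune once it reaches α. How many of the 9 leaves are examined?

5

B [α=-∞,β=+∞]: v=1
C [α=1,β=+∞]: v=-18 after child 1 ≤ α → α-cutoff, skip 2
D [α=1,β=+∞]: v=-42 after child 1 ≤ α → α-cutoff, skip 2
Root [α=-∞,β=+∞]: v=1
Leaves evaluated: 5 of 9.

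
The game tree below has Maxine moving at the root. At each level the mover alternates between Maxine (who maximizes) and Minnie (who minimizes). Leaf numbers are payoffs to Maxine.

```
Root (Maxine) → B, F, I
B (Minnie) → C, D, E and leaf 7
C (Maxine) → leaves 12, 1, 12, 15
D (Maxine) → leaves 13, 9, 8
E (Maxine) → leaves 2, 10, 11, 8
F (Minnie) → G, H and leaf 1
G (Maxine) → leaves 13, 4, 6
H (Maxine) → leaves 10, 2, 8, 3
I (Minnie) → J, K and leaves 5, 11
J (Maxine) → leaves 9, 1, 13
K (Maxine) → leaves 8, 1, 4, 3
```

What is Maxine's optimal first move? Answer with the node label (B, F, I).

B

C (Maxine): max(12, 1, 12, 15) = 15
D (Maxine): max(13, 9, 8) = 13
E (Maxine): max(2, 10, 11, 8) = 11
B (Minnie): min(15, 13, 11, 7) = 7
G (Maxine): max(13, 4, 6) = 13
H (Maxine): max(10, 2, 8, 3) = 10
F (Minnie): min(13, 10, 1) = 1
J (Maxine): max(9, 1, 13) = 13
K (Maxine): max(8, 1, 4, 3) = 8
I (Minnie): min(13, 8, 5, 11) = 5
Root (Maxine): max(7, 1, 5) = 7
Maxine picks the child with the highest value: B (value 7).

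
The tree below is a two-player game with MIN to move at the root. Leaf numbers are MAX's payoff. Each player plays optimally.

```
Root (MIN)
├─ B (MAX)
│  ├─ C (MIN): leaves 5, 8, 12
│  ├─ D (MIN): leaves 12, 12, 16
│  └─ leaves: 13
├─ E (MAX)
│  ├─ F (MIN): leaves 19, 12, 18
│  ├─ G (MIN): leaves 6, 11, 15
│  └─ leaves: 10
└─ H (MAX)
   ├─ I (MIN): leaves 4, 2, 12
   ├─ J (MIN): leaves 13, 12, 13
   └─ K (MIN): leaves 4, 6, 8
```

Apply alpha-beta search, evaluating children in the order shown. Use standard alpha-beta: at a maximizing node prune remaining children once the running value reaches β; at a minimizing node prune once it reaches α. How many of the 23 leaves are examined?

C [α=-∞,β=+∞]: v=5
D [α=5,β=+∞]: v=12
B [α=-∞,β=+∞]: v=13
F [α=-∞,β=13]: v=12
G [α=12,β=13]: v=6 after child 1 ≤ α → α-cutoff, skip 2
E [α=-∞,β=13]: v=12
I [α=-∞,β=12]: v=2
J [α=2,β=12]: v=12
H [α=-∞,β=12]: v=12 after child 2 ≥ β → β-cutoff, skip 1
Root [α=-∞,β=+∞]: v=12
Leaves evaluated: 18 of 23.

18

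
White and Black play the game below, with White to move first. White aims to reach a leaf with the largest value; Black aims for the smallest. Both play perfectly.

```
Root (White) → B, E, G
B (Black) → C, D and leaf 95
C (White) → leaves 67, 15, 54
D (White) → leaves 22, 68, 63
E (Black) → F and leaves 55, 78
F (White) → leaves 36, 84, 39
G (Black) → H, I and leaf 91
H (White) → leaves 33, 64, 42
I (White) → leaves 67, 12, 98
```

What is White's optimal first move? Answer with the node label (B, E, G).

B

C (White): max(67, 15, 54) = 67
D (White): max(22, 68, 63) = 68
B (Black): min(67, 68, 95) = 67
F (White): max(36, 84, 39) = 84
E (Black): min(84, 55, 78) = 55
H (White): max(33, 64, 42) = 64
I (White): max(67, 12, 98) = 98
G (Black): min(64, 98, 91) = 64
Root (White): max(67, 55, 64) = 67
White picks the child with the highest value: B (value 67).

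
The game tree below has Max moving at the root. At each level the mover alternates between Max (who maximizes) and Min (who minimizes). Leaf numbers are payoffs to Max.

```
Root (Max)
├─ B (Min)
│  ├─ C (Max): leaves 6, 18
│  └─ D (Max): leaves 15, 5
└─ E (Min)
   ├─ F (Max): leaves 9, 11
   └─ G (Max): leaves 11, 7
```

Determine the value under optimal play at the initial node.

15

C (Max): max(6, 18) = 18
D (Max): max(15, 5) = 15
B (Min): min(18, 15) = 15
F (Max): max(9, 11) = 11
G (Max): max(11, 7) = 11
E (Min): min(11, 11) = 11
Root (Max): max(15, 11) = 15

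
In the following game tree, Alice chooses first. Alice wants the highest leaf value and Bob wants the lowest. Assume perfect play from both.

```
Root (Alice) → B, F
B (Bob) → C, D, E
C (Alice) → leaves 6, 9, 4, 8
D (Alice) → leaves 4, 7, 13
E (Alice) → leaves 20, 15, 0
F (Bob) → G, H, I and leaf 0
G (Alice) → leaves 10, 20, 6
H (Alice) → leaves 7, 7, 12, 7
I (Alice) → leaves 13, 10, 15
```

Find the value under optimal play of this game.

9

C (Alice): max(6, 9, 4, 8) = 9
D (Alice): max(4, 7, 13) = 13
E (Alice): max(20, 15, 0) = 20
B (Bob): min(9, 13, 20) = 9
G (Alice): max(10, 20, 6) = 20
H (Alice): max(7, 7, 12, 7) = 12
I (Alice): max(13, 10, 15) = 15
F (Bob): min(20, 12, 15, 0) = 0
Root (Alice): max(9, 0) = 9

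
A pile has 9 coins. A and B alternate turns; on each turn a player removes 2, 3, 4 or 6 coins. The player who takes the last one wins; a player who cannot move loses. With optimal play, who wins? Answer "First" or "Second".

Second

Mark each pile size as W (mover wins) or L (mover loses):
i:   0  1  2  3  4  5  6  7  8  9
     L  L  W  W  W  W  W  W  L  L
Position 9 is L, so the second player wins.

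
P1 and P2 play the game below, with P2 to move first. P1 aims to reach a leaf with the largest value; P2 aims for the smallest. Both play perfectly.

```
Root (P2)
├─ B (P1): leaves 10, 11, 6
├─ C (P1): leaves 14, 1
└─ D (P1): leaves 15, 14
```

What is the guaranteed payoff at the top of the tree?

B (P1): max(10, 11, 6) = 11
C (P1): max(14, 1) = 14
D (P1): max(15, 14) = 15
Root (P2): min(11, 14, 15) = 11

11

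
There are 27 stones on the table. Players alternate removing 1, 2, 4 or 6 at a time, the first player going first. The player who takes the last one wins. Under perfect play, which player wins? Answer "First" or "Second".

Second

i:   0  1  2  3  4  5  6  7  8  9 10 11 12 13 14 15 16 17 18 19 20 21 22 23 24 25 26 27
     L  W  W  L  W  W  W  W  L  W  W  L  W  W  W  W  L  W  W  L  W  W  W  W  L  W  W  L
Position 27 is L, so the second player wins.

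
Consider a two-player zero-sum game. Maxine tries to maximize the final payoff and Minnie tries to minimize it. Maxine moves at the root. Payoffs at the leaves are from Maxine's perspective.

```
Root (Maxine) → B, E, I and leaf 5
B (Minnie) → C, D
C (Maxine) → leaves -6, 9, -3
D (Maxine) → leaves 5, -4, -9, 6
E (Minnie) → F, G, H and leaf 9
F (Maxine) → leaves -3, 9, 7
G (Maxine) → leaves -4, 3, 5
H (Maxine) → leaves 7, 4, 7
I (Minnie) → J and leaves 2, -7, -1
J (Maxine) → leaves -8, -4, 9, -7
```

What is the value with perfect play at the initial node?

C (Maxine): max(-6, 9, -3) = 9
D (Maxine): max(5, -4, -9, 6) = 6
B (Minnie): min(9, 6) = 6
F (Maxine): max(-3, 9, 7) = 9
G (Maxine): max(-4, 3, 5) = 5
H (Maxine): max(7, 4, 7) = 7
E (Minnie): min(9, 5, 7, 9) = 5
J (Maxine): max(-8, -4, 9, -7) = 9
I (Minnie): min(9, 2, -7, -1) = -7
Root (Maxine): max(6, 5, -7, 5) = 6

6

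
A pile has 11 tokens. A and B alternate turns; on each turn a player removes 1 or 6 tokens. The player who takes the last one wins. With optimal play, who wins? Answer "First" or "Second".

Second

W/L table (W = player to move can force a win):
i:   0  1  2  3  4  5  6  7  8  9 10 11
     L  W  L  W  L  W  W  L  W  L  W  L
Position 11 is L, so the second player wins.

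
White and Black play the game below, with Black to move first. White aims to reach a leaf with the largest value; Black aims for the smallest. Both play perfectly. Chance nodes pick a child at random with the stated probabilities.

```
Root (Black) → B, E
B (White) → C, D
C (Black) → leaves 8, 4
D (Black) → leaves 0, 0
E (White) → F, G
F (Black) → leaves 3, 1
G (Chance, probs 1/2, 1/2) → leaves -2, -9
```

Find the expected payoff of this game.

C (Black): min(8, 4) = 4
D (Black): min(0, 0) = 0
B (White): max(4, 0) = 4
F (Black): min(3, 1) = 1
G (Chance): 1/2·-2 + 1/2·-9 = -5.5
E (White): max(1, -5.5) = 1
Root (Black): min(4, 1) = 1

1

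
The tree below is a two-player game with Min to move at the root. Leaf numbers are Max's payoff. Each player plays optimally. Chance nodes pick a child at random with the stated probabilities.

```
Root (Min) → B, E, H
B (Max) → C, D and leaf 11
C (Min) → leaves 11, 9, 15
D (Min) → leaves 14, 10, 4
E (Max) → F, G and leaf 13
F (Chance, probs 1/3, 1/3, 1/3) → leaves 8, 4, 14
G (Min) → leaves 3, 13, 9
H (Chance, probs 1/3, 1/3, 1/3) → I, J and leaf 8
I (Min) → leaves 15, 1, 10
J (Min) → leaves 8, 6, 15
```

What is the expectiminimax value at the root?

C (Min): min(11, 9, 15) = 9
D (Min): min(14, 10, 4) = 4
B (Max): max(9, 4, 11) = 11
F (Chance): 1/3·8 + 1/3·4 + 1/3·14 = 8.67
G (Min): min(3, 13, 9) = 3
E (Max): max(8.67, 3, 13) = 13
I (Min): min(15, 1, 10) = 1
J (Min): min(8, 6, 15) = 6
H (Chance): 1/3·1 + 1/3·6 + 1/3·8 = 5
Root (Min): min(11, 13, 5) = 5

5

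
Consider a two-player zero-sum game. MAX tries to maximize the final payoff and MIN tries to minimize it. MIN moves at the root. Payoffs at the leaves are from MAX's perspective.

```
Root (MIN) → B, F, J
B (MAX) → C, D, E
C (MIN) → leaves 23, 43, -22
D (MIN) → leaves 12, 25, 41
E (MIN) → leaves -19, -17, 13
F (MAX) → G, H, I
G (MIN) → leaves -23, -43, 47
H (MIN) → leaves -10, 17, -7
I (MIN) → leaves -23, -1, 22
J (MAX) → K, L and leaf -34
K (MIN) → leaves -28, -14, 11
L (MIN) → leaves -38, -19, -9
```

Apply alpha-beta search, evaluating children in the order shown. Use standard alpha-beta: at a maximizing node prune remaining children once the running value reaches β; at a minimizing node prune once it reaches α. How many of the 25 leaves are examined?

C [α=-∞,β=+∞]: v=-22
D [α=-22,β=+∞]: v=12
E [α=12,β=+∞]: v=-19 after child 1 ≤ α → α-cutoff, skip 2
B [α=-∞,β=+∞]: v=12
G [α=-∞,β=12]: v=-43
H [α=-43,β=12]: v=-10
I [α=-10,β=12]: v=-23 after child 1 ≤ α → α-cutoff, skip 2
F [α=-∞,β=12]: v=-10
K [α=-∞,β=-10]: v=-28
L [α=-28,β=-10]: v=-38 after child 1 ≤ α → α-cutoff, skip 2
J [α=-∞,β=-10]: v=-28
Root [α=-∞,β=+∞]: v=-28
Leaves evaluated: 19 of 25.

19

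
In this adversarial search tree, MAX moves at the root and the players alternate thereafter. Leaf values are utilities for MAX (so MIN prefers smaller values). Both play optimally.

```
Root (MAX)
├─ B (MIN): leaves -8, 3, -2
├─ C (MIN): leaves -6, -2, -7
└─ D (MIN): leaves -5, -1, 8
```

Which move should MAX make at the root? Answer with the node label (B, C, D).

D

B (MIN): min(-8, 3, -2) = -8
C (MIN): min(-6, -2, -7) = -7
D (MIN): min(-5, -1, 8) = -5
Root (MAX): max(-8, -7, -5) = -5
MAX picks the child with the highest value: D (value -5).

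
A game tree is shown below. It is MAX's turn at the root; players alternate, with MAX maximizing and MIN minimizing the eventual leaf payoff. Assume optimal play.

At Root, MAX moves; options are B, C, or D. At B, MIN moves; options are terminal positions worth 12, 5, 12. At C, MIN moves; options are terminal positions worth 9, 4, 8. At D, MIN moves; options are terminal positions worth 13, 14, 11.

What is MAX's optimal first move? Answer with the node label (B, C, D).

B (MIN): min(12, 5, 12) = 5
C (MIN): min(9, 4, 8) = 4
D (MIN): min(13, 14, 11) = 11
Root (MAX): max(5, 4, 11) = 11
MAX picks the child with the highest value: D (value 11).

D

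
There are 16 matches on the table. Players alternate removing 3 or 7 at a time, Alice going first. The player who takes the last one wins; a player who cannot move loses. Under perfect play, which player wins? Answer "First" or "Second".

W/L table (W = player to move can force a win):
i:   0  1  2  3  4  5  6  7  8  9 10 11 12 13 14 15 16
     L  L  L  W  W  W  L  W  W  W  L  L  L  W  W  W  L
Position 16 is L, so the second player wins.

Second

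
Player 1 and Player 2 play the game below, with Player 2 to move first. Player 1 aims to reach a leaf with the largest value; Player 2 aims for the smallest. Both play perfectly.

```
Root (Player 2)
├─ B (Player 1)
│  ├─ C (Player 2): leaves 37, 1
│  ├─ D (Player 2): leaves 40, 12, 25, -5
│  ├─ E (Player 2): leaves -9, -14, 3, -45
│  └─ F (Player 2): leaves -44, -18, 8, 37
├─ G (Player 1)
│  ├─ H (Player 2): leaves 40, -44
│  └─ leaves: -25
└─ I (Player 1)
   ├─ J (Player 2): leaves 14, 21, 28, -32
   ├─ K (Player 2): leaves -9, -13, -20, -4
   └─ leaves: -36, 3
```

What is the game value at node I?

J: min(14, 21, 28, -32) = -32
K: min(-9, -13, -20, -4) = -20
I: max(-32, -20, -36, 3) = 3

3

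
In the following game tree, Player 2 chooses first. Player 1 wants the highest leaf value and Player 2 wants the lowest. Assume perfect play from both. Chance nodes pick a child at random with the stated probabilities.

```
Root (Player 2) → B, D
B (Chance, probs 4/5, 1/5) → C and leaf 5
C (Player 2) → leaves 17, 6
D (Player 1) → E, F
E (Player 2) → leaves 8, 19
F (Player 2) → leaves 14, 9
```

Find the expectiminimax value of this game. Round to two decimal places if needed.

C (Player 2): min(17, 6) = 6
B (Chance): 4/5·6 + 1/5·5 = 5.8
E (Player 2): min(8, 19) = 8
F (Player 2): min(14, 9) = 9
D (Player 1): max(8, 9) = 9
Root (Player 2): min(5.8, 9) = 5.8

5.8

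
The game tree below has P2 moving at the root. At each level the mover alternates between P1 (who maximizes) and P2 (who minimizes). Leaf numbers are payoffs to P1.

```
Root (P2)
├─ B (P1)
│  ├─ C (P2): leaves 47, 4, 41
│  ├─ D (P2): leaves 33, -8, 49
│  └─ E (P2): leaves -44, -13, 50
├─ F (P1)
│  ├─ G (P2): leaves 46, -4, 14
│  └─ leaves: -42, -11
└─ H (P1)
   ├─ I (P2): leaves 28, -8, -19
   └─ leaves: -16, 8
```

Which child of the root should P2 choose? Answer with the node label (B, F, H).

C (P2): min(47, 4, 41) = 4
D (P2): min(33, -8, 49) = -8
E (P2): min(-44, -13, 50) = -44
B (P1): max(4, -8, -44) = 4
G (P2): min(46, -4, 14) = -4
F (P1): max(-4, -42, -11) = -4
I (P2): min(28, -8, -19) = -19
H (P1): max(-19, -16, 8) = 8
Root (P2): min(4, -4, 8) = -4
P2 picks the child with the lowest value: F (value -4).

F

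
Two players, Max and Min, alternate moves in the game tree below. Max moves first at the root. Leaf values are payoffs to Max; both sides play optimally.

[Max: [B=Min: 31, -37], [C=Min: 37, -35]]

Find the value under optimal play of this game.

B (Min): min(31, -37) = -37
C (Min): min(37, -35) = -35
Root (Max): max(-37, -35) = -35

-35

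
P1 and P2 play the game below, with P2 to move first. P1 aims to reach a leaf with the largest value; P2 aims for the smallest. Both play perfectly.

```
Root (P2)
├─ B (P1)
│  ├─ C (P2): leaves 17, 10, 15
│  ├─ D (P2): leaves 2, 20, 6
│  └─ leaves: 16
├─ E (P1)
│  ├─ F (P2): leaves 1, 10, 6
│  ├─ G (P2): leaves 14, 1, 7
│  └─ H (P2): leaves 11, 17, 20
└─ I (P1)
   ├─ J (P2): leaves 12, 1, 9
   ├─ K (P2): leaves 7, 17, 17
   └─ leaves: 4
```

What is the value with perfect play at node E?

F: min(1, 10, 6) = 1
G: min(14, 1, 7) = 1
H: min(11, 17, 20) = 11
E: max(1, 1, 11) = 11

11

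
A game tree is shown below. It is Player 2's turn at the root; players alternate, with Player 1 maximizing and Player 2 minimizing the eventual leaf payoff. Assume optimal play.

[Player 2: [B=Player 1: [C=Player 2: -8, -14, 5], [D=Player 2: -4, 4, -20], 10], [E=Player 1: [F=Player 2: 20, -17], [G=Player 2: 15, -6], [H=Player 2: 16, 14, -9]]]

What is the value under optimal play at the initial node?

C (Player 2): min(-8, -14, 5) = -14
D (Player 2): min(-4, 4, -20) = -20
B (Player 1): max(-14, -20, 10) = 10
F (Player 2): min(20, -17) = -17
G (Player 2): min(15, -6) = -6
H (Player 2): min(16, 14, -9) = -9
E (Player 1): max(-17, -6, -9) = -6
Root (Player 2): min(10, -6) = -6

-6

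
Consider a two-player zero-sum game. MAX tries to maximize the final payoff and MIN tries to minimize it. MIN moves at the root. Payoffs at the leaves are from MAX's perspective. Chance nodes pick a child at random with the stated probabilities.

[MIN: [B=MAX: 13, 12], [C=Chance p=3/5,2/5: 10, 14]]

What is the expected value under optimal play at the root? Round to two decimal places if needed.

B (MAX): max(13, 12) = 13
C (Chance): 3/5·10 + 2/5·14 = 11.6
Root (MIN): min(13, 11.6) = 11.6

11.6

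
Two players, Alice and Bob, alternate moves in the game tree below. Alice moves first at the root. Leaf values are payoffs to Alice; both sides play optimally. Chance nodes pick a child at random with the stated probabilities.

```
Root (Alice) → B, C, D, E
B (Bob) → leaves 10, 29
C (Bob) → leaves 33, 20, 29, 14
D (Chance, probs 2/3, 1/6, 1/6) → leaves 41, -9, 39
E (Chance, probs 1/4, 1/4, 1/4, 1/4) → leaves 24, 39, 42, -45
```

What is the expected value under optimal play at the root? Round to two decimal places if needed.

B (Bob): min(10, 29) = 10
C (Bob): min(33, 20, 29, 14) = 14
D (Chance): 2/3·41 + 1/6·-9 + 1/6·39 = 32.33
E (Chance): 1/4·24 + 1/4·39 + 1/4·42 + 1/4·-45 = 15
Root (Alice): max(10, 14, 32.33, 15) = 32.33

32.33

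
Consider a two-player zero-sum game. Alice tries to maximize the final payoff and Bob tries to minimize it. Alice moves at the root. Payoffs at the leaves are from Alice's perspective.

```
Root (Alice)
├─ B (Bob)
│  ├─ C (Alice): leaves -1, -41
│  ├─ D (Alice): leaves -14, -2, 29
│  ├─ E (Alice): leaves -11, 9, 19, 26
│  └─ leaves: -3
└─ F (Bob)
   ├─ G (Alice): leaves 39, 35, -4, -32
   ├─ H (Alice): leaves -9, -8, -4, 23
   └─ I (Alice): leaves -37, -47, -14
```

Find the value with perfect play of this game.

-3

C (Alice): max(-1, -41) = -1
D (Alice): max(-14, -2, 29) = 29
E (Alice): max(-11, 9, 19, 26) = 26
B (Bob): min(-1, 29, 26, -3) = -3
G (Alice): max(39, 35, -4, -32) = 39
H (Alice): max(-9, -8, -4, 23) = 23
I (Alice): max(-37, -47, -14) = -14
F (Bob): min(39, 23, -14) = -14
Root (Alice): max(-3, -14) = -3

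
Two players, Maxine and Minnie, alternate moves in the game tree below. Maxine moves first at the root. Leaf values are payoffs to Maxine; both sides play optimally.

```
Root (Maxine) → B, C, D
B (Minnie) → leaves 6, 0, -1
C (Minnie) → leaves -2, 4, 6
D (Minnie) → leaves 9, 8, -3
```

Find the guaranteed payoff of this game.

-1

B (Minnie): min(6, 0, -1) = -1
C (Minnie): min(-2, 4, 6) = -2
D (Minnie): min(9, 8, -3) = -3
Root (Maxine): max(-1, -2, -3) = -1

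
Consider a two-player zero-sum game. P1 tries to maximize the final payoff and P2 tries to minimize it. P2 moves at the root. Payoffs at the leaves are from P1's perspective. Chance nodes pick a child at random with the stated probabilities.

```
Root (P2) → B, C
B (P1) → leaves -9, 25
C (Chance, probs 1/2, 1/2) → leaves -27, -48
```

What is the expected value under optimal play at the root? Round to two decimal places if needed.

-37.5

B (P1): max(-9, 25) = 25
C (Chance): 1/2·-27 + 1/2·-48 = -37.5
Root (P2): min(25, -37.5) = -37.5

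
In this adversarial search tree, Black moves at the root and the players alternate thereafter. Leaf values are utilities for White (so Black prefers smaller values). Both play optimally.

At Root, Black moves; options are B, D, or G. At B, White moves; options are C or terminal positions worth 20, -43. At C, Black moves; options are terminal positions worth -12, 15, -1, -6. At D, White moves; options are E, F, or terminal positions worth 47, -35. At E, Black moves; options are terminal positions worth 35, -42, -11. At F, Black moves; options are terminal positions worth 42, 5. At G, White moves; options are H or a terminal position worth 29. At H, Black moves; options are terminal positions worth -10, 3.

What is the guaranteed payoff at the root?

C (Black): min(-12, 15, -1, -6) = -12
B (White): max(-12, 20, -43) = 20
E (Black): min(35, -42, -11) = -42
F (Black): min(42, 5) = 5
D (White): max(-42, 5, 47, -35) = 47
H (Black): min(-10, 3) = -10
G (White): max(-10, 29) = 29
Root (Black): min(20, 47, 29) = 20

20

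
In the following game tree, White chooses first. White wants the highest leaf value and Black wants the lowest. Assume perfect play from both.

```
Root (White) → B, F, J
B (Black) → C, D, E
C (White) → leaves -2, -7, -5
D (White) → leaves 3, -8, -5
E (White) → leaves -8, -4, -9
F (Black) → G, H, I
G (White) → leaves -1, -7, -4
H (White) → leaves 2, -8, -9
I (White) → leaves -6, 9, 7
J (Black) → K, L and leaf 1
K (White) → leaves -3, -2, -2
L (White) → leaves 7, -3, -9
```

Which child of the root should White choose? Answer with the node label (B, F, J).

F

C (White): max(-2, -7, -5) = -2
D (White): max(3, -8, -5) = 3
E (White): max(-8, -4, -9) = -4
B (Black): min(-2, 3, -4) = -4
G (White): max(-1, -7, -4) = -1
H (White): max(2, -8, -9) = 2
I (White): max(-6, 9, 7) = 9
F (Black): min(-1, 2, 9) = -1
K (White): max(-3, -2, -2) = -2
L (White): max(7, -3, -9) = 7
J (Black): min(-2, 7, 1) = -2
Root (White): max(-4, -1, -2) = -1
White picks the child with the highest value: F (value -1).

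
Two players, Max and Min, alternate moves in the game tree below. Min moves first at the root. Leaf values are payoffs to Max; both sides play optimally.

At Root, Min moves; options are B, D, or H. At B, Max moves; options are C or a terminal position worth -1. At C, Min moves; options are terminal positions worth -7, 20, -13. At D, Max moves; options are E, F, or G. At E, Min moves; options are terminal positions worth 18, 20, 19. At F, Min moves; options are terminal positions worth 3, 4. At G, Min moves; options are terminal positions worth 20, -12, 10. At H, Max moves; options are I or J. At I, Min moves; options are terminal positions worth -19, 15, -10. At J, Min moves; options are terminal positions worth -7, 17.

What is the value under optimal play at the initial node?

-7

C (Min): min(-7, 20, -13) = -13
B (Max): max(-13, -1) = -1
E (Min): min(18, 20, 19) = 18
F (Min): min(3, 4) = 3
G (Min): min(20, -12, 10) = -12
D (Max): max(18, 3, -12) = 18
I (Min): min(-19, 15, -10) = -19
J (Min): min(-7, 17) = -7
H (Max): max(-19, -7) = -7
Root (Min): min(-1, 18, -7) = -7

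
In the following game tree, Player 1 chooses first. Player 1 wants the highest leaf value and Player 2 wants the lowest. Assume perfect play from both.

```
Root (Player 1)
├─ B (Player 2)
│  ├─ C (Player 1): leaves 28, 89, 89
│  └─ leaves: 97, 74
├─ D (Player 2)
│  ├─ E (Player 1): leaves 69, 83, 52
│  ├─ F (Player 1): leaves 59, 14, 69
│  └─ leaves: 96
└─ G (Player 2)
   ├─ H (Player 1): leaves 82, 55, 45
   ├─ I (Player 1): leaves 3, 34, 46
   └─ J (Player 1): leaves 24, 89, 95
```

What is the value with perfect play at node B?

C: max(28, 89, 89) = 89
B: min(89, 97, 74) = 74

74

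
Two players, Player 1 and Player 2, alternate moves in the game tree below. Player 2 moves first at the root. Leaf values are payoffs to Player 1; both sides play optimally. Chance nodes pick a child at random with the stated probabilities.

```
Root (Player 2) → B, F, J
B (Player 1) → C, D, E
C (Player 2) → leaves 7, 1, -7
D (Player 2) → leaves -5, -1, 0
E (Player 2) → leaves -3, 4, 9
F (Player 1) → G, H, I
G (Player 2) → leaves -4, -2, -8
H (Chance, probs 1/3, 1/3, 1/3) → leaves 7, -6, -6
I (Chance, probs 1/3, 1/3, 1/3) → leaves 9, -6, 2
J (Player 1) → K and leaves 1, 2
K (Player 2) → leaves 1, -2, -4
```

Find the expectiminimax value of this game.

-3

C (Player 2): min(7, 1, -7) = -7
D (Player 2): min(-5, -1, 0) = -5
E (Player 2): min(-3, 4, 9) = -3
B (Player 1): max(-7, -5, -3) = -3
G (Player 2): min(-4, -2, -8) = -8
H (Chance): 1/3·7 + 1/3·-6 + 1/3·-6 = -1.67
I (Chance): 1/3·9 + 1/3·-6 + 1/3·2 = 1.67
F (Player 1): max(-8, -1.67, 1.67) = 1.67
K (Player 2): min(1, -2, -4) = -4
J (Player 1): max(-4, 1, 2) = 2
Root (Player 2): min(-3, 1.67, 2) = -3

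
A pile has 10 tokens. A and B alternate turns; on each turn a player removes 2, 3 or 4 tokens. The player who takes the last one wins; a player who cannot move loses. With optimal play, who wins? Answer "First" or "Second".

First

Mark each pile size as W (mover wins) or L (mover loses):
i:   0  1  2  3  4  5  6  7  8  9 10
     L  L  W  W  W  W  L  L  W  W  W
Position 10 is W, so the first player wins.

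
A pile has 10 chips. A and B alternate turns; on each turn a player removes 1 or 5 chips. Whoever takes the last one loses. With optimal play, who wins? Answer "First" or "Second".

Compute winning (W) and losing (L) positions by backward induction:
i:   0  1  2  3  4  5  6  7  8  9 10
     W  L  W  L  W  L  W  L  W  L  W
Position 10 is W, so the first player wins.

First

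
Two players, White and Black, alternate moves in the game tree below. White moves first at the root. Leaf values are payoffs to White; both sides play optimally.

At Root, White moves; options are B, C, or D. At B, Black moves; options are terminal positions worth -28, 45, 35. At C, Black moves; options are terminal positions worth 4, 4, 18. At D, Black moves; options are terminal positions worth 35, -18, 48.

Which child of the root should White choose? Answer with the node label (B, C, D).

C

B (Black): min(-28, 45, 35) = -28
C (Black): min(4, 4, 18) = 4
D (Black): min(35, -18, 48) = -18
Root (White): max(-28, 4, -18) = 4
White picks the child with the highest value: C (value 4).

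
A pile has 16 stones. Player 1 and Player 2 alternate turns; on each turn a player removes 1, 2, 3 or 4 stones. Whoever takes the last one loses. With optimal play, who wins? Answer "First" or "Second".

W/L table (W = player to move can force a win):
i:   0  1  2  3  4  5  6  7  8  9 10 11 12 13 14 15 16
     W  L  W  W  W  W  L  W  W  W  W  L  W  W  W  W  L
Position 16 is L, so the second player wins.

Second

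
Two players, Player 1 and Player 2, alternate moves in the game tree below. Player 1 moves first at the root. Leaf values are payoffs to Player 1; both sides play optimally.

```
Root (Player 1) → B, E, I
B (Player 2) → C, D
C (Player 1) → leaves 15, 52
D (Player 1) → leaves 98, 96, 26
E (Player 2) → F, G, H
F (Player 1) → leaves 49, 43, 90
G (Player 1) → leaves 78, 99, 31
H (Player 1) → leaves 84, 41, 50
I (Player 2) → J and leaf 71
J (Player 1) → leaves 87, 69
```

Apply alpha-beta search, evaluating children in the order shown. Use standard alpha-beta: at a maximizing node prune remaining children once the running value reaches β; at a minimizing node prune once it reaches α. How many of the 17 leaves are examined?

C [α=-∞,β=+∞]: v=52
D [α=-∞,β=52]: v=98 after child 1 ≥ β → β-cutoff, skip 2
B [α=-∞,β=+∞]: v=52
F [α=52,β=+∞]: v=90
G [α=52,β=90]: v=99 after child 2 ≥ β → β-cutoff, skip 1
H [α=52,β=90]: v=84
E [α=52,β=+∞]: v=84
J [α=84,β=+∞]: v=87
I [α=84,β=+∞]: v=71
Root [α=-∞,β=+∞]: v=84
Leaves evaluated: 14 of 17.

14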